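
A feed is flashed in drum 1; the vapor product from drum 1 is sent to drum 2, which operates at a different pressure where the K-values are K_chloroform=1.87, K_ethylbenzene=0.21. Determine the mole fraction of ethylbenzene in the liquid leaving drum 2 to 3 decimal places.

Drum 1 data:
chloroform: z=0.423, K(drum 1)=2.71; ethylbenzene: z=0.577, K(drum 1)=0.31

Drum 1:
Rachford–Rice: g(ψ₁) = Σ zᵢ(Kᵢ−1)/(1+ψ₁(Kᵢ−1)) = 0.
Feasibility: ΣzᵢKᵢ = 1.325, Σzᵢ/Kᵢ = 2.017 — both > 1, two phases present.
Binary case is linear: z₁(K₁−1)(1+ψ₁(K₂−1)) + z₂(K₂−1)(1+ψ₁(K₁−1)) = 0
⇒ ψ₁ = [z₁(K₁−1)+z₂(K₂−1)] / [−(K₁−1)(K₂−1)] = 0.3252/1.1799 = 0.276
Drum-1 compositions:
  chloroform: x = 0.287, y = 0.779
  ethylbenzene: x = 0.712, y = 0.221
Drum-2 feed = drum-1 vapor: z₂ = (0.7791, 0.2209).
Drum 2:
Rachford–Rice: g(ψ₂) = Σ zᵢ(Kᵢ−1)/(1+ψ₂(Kᵢ−1)) = 0.
Feasibility: ΣzᵢKᵢ = 1.503, Σzᵢ/Kᵢ = 1.468 — both > 1, two phases present.
Binary case is linear: z₁(K₁−1)(1+ψ₂(K₂−1)) + z₂(K₂−1)(1+ψ₂(K₁−1)) = 0
⇒ ψ₂ = [z₁(K₁−1)+z₂(K₂−1)] / [−(K₁−1)(K₂−1)] = 0.5033/0.6873 = 0.732
  chloroform: x = 0.476, y = 0.890
  ethylbenzene: x = 0.524, y = 0.110

x_ethylbenzene (drum 2) = 0.524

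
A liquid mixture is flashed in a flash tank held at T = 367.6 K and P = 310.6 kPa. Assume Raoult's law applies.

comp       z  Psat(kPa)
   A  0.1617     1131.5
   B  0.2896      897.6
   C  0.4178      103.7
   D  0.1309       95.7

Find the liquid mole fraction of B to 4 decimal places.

x_B = 0.1625

Raoult's law: Kᵢ = Pᵢˢᵃᵗ/P = Pᵢˢᵃᵗ/310.6.
  K_A = 1131.5/310.6 = 3.642949, K_B = 897.6/310.6 = 2.889891, K_C = 103.7/310.6 = 0.333870, K_D = 95.7/310.6 = 0.308113
Rachford–Rice: g(V/F) = Σ zᵢ(Kᵢ−1)/(1+V/F(Kᵢ−1)) = 0.
Feasibility: ΣzᵢKᵢ = 1.6058, Σzᵢ/Kᵢ = 1.8208 — both > 1, two phases present.
Iterate (Newton) starting at V/F = 0.4:
  V/F = 0.4000: g = 0.01481, g' = -1.0667 → V/F = 0.4139
Converged at V/F = 0.4139.
Compositions from xᵢ = zᵢ/(1+V/F(Kᵢ−1)), yᵢ = Kᵢxᵢ:
  A: x = 0.0772, y = 0.2813
  B: x = 0.1625, y = 0.4696
  C: x = 0.5769, y = 0.1926
  D: x = 0.1834, y = 0.0565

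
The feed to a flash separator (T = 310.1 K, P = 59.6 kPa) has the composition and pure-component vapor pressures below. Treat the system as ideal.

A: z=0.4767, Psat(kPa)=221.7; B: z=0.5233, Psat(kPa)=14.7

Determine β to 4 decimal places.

Raoult's law: Kᵢ = Pᵢˢᵃᵗ/P = Pᵢˢᵃᵗ/59.6.
  K_A = 221.7/59.6 = 3.719799, K_B = 14.7/59.6 = 0.246644
Let β = V/F and solve Σ zᵢ(Kᵢ−1)/(1+β(Kᵢ−1)) = 0.
g(0) = ΣzᵢKᵢ − 1 = 0.9023 and g(1) = 1 − Σzᵢ/Kᵢ = -1.2498, so a root lies in (0, 1).
Iterate (Newton) starting at β = 0.5:
  β = 0.5000: g = -0.08307, g' = -1.3976 → β = 0.4406
  β = 0.4406: g = -0.00028, g' = -1.3951 → β = 0.4404
Converged at β = 0.4404.

β = 0.4404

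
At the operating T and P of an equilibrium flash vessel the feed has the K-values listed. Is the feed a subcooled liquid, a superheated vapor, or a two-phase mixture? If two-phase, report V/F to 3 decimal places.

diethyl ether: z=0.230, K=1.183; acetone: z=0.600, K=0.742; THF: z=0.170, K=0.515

subcooled liquid

ΣzᵢKᵢ = 0.805; Σzᵢ/Kᵢ = 1.333.
Since ΣzᵢKᵢ < 1 the mixture is below its bubble point — single liquid phase.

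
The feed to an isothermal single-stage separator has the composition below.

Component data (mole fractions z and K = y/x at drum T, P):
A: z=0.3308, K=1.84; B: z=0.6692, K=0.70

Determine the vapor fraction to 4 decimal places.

Let ψ = V/F and solve Σ zᵢ(Kᵢ−1)/(1+ψ(Kᵢ−1)) = 0.
Check two-phase: ΣzᵢKᵢ = 1.0771 > 1 and Σzᵢ/Kᵢ = 1.1358 > 1, so g(0) = 0.0771 > 0 and g(1) = -0.1358 < 0.
Iterate (Newton) starting at ψ = 0.5:
  ψ = 0.5000: g = -0.04050, g' = -0.1991 → ψ = 0.2966
  ψ = 0.2966: g = 0.00209, g' = -0.2222 → ψ = 0.3060
Converged at ψ = 0.3060.

ψ = 0.3060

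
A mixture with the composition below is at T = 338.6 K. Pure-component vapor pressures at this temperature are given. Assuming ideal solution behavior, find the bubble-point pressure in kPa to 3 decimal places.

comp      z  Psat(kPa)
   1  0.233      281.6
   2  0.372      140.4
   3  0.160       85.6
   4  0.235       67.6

Pbub = 147.424 kPa

At the bubble point ψ → 0, so ΣzᵢKᵢ = 1 with Kᵢ = Pᵢˢᵃᵗ/P ⇒ P = ΣzᵢPᵢˢᵃᵗ.
P = 0.233·281.6 + 0.372·140.4 + 0.160·85.6 + 0.235·67.6 = 147.424 kPa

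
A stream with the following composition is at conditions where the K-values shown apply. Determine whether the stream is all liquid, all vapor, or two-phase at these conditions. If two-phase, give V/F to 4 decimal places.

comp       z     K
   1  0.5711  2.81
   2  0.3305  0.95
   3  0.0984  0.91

all vapor

ΣzᵢKᵢ = 2.0083; Σzᵢ/Kᵢ = 0.6593.
Since Σzᵢ/Kᵢ < 1 the mixture is above its dew point — single vapor phase.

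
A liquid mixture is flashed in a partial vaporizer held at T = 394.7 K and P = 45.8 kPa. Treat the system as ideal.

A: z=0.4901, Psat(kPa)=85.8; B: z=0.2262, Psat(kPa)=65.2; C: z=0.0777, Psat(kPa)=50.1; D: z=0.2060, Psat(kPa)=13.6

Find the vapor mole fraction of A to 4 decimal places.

y_A = 0.5408

Raoult's law: Kᵢ = Pᵢˢᵃᵗ/P = Pᵢˢᵃᵗ/45.8.
  K_A = 85.8/45.8 = 1.873362, K_B = 65.2/45.8 = 1.423581, K_C = 50.1/45.8 = 1.093886, K_D = 13.6/45.8 = 0.296943
Newton iteration, β⁰ = 0.56:
  β = 0.5600: g = 0.13294, g' = -0.4727 → β = 0.8412
  β = 0.8412: g = -0.03033, g' = -0.7569 → β = 0.8012
  β = 0.8012: g = -0.00146, g' = -0.6864 → β = 0.7990
Converged at β = 0.7990.
Compositions from xᵢ = zᵢ/(1+β(Kᵢ−1)), yᵢ = Kᵢxᵢ:
  A: x = 0.2887, y = 0.5408
  B: x = 0.1690, y = 0.2406
  C: x = 0.0723, y = 0.0791
  D: x = 0.4701, y = 0.1396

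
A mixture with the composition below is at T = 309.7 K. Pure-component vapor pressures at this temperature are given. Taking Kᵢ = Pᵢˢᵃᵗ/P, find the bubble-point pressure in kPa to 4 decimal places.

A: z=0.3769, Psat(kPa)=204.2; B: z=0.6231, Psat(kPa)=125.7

At the bubble point ψ → 0, so ΣzᵢKᵢ = 1 with Kᵢ = Pᵢˢᵃᵗ/P ⇒ P = ΣzᵢPᵢˢᵃᵗ.
P = 0.3769·204.2 + 0.6231·125.7 = 155.2867 kPa

Pbub = 155.2867 kPa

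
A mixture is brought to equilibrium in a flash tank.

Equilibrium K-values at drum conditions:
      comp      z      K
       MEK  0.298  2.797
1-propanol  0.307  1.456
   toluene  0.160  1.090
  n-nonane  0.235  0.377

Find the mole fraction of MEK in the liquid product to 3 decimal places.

Let ψ = V/F and solve Σ zᵢ(Kᵢ−1)/(1+ψ(Kᵢ−1)) = 0.
Feasibility: ΣzᵢKᵢ = 1.543, Σzᵢ/Kᵢ = 1.088 — both > 1, two phases present.
Iterate (Newton) starting at ψ = 0.5:
  ψ = 0.500: g = 0.1972, g' = -0.503 → ψ = 0.892
  ψ = 0.892: g = -0.0110, g' = -0.638 → ψ = 0.875
Converged at ψ = 0.875.
Compositions from xᵢ = zᵢ/(1+ψ(Kᵢ−1)), yᵢ = Kᵢxᵢ:
  MEK: x = 0.116, y = 0.324
  1-propanol: x = 0.219, y = 0.320
  toluene: x = 0.148, y = 0.162
  n-nonane: x = 0.516, y = 0.195

x_MEK = 0.116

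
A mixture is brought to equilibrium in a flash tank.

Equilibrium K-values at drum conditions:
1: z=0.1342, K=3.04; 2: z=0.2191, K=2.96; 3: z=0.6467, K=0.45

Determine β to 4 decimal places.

β = 0.3174

Let β = V/F and solve Σ zᵢ(Kᵢ−1)/(1+β(Kᵢ−1)) = 0.
Feasibility: ΣzᵢKᵢ = 1.3475, Σzᵢ/Kᵢ = 1.5553 — both > 1, two phases present.
Newton–Raphson from β = 0.5:
  β = 0.5000: g = -0.13818, g' = -0.7237 → β = 0.3091
  β = 0.3091: g = 0.00681, g' = -0.8205 → β = 0.3174
Converged at β = 0.3174.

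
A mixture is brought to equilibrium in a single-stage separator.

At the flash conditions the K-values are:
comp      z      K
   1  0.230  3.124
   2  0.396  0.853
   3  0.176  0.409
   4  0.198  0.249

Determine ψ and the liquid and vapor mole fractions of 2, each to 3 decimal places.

ψ = 0.187, x_2 = 0.407, y_2 = 0.347

Let ψ = V/F and solve Σ zᵢ(Kᵢ−1)/(1+ψ(Kᵢ−1)) = 0.
g(0) = ΣzᵢKᵢ − 1 = 0.178 and g(1) = 1 − Σzᵢ/Kᵢ = -0.763, so a root lies in (0, 1).
Newton iteration, ψ⁰ = 0.5:
  ψ = 0.500: g = -0.2117, g' = -0.664 → ψ = 0.181
  ψ = 0.181: g = 0.0042, g' = -0.777 → ψ = 0.187
Converged at ψ = 0.187.
Compositions from xᵢ = zᵢ/(1+ψ(Kᵢ−1)), yᵢ = Kᵢxᵢ:
  1: x = 0.165, y = 0.514
  2: x = 0.407, y = 0.347
  3: x = 0.198, y = 0.081
  4: x = 0.230, y = 0.057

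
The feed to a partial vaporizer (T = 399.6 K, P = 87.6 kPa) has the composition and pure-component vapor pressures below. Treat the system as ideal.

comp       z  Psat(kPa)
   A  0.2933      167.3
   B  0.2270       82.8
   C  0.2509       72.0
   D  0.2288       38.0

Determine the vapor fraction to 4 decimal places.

Raoult's law: Kᵢ = Pᵢˢᵃᵗ/P = Pᵢˢᵃᵗ/87.6.
  K_A = 167.3/87.6 = 1.909817, K_B = 82.8/87.6 = 0.945205, K_C = 72.0/87.6 = 0.821918, K_D = 38.0/87.6 = 0.433790
Material balance + equilibrium reduce to Σ zᵢ(Kᵢ−1)/(1+ψ(Kᵢ−1)) = 0.
g(0) = ΣzᵢKᵢ − 1 = 0.0802 and g(1) = 1 − Σzᵢ/Kᵢ = -0.2264, so a root lies in (0, 1).
Newton–Raphson from ψ = 0.5:
  ψ = 0.5000: g = -0.05913, g' = -0.2677 → ψ = 0.2791
  ψ = 0.2791: g = -0.00071, g' = -0.2674 → ψ = 0.2765
Converged at ψ = 0.2765.

ψ = 0.2765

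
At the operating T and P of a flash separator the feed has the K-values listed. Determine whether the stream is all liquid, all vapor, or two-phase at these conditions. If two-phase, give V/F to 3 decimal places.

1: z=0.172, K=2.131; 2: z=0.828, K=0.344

ΣzᵢKᵢ = 0.651; Σzᵢ/Kᵢ = 2.488.
Since ΣzᵢKᵢ < 1 the mixture is below its bubble point — single liquid phase.

all liquid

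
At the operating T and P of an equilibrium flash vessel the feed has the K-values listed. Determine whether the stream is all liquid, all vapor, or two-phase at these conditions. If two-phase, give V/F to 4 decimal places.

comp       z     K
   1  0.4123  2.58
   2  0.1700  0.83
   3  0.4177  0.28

ΣzᵢKᵢ = 1.3218; Σzᵢ/Kᵢ = 1.8564.
Both exceed 1, so a two-phase solution exists.
Rachford–Rice: g(ψ) = Σ zᵢ(Kᵢ−1)/(1+ψ(Kᵢ−1)) = 0.
Newton iteration, ψ⁰ = 0.5:
  ψ = 0.5000: g = -0.13757, g' = -0.8558 → ψ = 0.3392
  ψ = 0.3392: g = -0.00450, g' = -0.8209 → ψ = 0.3338
Converged at ψ = 0.3338.

two-phase, V/F = 0.3338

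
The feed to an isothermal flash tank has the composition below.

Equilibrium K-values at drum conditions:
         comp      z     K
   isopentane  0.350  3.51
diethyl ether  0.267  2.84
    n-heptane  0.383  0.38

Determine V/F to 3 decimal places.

Material balance + equilibrium reduce to Σ zᵢ(Kᵢ−1)/(1+V/F(Kᵢ−1)) = 0.
g(0) = ΣzᵢKᵢ − 1 = 1.132 and g(1) = 1 − Σzᵢ/Kᵢ = -0.202, so a root lies in (0, 1).
Iterate (Newton) starting at V/F = 0.5:
  V/F = 0.500: g = 0.3013, g' = -0.988 → V/F = 0.805
  V/F = 0.805: g = 0.0148, g' = -0.975 → V/F = 0.820
Converged at V/F = 0.820.

V/F = 0.820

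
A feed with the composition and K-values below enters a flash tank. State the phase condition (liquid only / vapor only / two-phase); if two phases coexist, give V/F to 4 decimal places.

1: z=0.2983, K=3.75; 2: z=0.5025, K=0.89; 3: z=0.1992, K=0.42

ΣzᵢKᵢ = 1.6495; Σzᵢ/Kᵢ = 1.1184.
Both exceed 1, so a two-phase solution exists.
Material balance + equilibrium reduce to Σ zᵢ(Kᵢ−1)/(1+ψ(Kᵢ−1)) = 0.
Iterate (Newton) starting at ψ = 0.31:
  ψ = 0.3100: g = 0.24473, g' = -0.7635 → ψ = 0.6305
  ψ = 0.6305: g = 0.05850, g' = -0.4754 → ψ = 0.7536
  ψ = 0.7536: g = 0.00148, g' = -0.4577 → ψ = 0.7568
Converged at ψ = 0.7568.

two-phase, V/F = 0.7568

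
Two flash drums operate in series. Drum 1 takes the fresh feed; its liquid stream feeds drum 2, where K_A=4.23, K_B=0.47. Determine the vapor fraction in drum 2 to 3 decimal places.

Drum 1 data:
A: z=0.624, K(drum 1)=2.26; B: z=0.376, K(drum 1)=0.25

Drum 1:
Let ψ₁ = V/F and solve Σ zᵢ(Kᵢ−1)/(1+ψ₁(Kᵢ−1)) = 0.
Feasibility: ΣzᵢKᵢ = 1.504, Σzᵢ/Kᵢ = 1.780 — both > 1, two phases present.
Binary case is linear: z₁(K₁−1)(1+ψ₁(K₂−1)) + z₂(K₂−1)(1+ψ₁(K₁−1)) = 0
⇒ ψ₁ = [z₁(K₁−1)+z₂(K₂−1)] / [−(K₁−1)(K₂−1)] = 0.5042/0.9450 = 0.534
Drum-1 compositions:
  A: x = 0.373, y = 0.843
  B: x = 0.627, y = 0.157
Drum-2 feed = drum-1 liquid: z₂ = (0.3731, 0.6269).
Drum 2:
Newton–Raphson from ψ₂ = 0.37:
  ψ₂ = 0.370: g = 0.1358, g' = -1.080 → ψ₂ = 0.496
  ψ₂ = 0.496: g = 0.0128, g' = -0.899 → ψ₂ = 0.510
Converged at ψ₂ = 0.510.
  A: x = 0.141, y = 0.596
  B: x = 0.859, y = 0.404

V/F (drum 2) = 0.510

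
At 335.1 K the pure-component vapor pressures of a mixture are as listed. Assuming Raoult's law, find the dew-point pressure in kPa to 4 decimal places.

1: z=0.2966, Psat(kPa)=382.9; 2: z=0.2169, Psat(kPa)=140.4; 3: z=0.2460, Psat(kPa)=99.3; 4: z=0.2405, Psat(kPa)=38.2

Pdew = 90.1499 kPa

At the dew point ψ → 1, so Σzᵢ/Kᵢ = 1 with Kᵢ = Pᵢˢᵃᵗ/P ⇒ 1/P = Σzᵢ/Pᵢˢᵃᵗ.
1/P = 0.2966/382.9 + 0.2169/140.4 + 0.2460/99.3 + 0.2405/38.2 = 0.0110926 ⇒ P = 90.1499 kPa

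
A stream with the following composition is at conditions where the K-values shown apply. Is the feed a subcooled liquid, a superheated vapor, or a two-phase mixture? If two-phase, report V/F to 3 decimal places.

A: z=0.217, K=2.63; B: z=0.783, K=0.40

subcooled liquid

ΣzᵢKᵢ = 0.884; Σzᵢ/Kᵢ = 2.040.
Since ΣzᵢKᵢ < 1 the mixture is below its bubble point — single liquid phase.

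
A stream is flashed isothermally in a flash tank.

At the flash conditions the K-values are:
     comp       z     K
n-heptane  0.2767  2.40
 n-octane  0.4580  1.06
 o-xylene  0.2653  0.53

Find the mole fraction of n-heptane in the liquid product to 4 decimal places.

x_n-heptane = 0.1277

Material balance + equilibrium reduce to Σ zᵢ(Kᵢ−1)/(1+ψ(Kᵢ−1)) = 0.
g(0) = ΣzᵢKᵢ − 1 = 0.2902 and g(1) = 1 − Σzᵢ/Kᵢ = -0.0479, so a root lies in (0, 1).
Iterate (Newton) starting at ψ = 0.5:
  ψ = 0.5000: g = 0.09156, g' = -0.2894 → ψ = 0.8164
  ψ = 0.8164: g = 0.00464, g' = -0.2739 → ψ = 0.8333
Converged at ψ = 0.8333.
Compositions from xᵢ = zᵢ/(1+ψ(Kᵢ−1)), yᵢ = Kᵢxᵢ:
  n-heptane: x = 0.1277, y = 0.3065
  n-octane: x = 0.4362, y = 0.4624
  o-xylene: x = 0.4361, y = 0.2311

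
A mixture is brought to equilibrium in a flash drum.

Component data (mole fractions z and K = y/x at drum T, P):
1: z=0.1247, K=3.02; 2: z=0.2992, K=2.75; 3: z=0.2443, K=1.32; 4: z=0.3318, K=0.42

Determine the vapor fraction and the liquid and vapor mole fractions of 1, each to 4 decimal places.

ψ = 0.8274, x_1 = 0.0467, y_1 = 0.1410

Rachford–Rice: g(ψ) = Σ zᵢ(Kᵢ−1)/(1+ψ(Kᵢ−1)) = 0.
Feasibility: ΣzᵢKᵢ = 1.6612, Σzᵢ/Kᵢ = 1.1252 — both > 1, two phases present.
Newton iteration, ψ⁰ = 0.38:
  ψ = 0.3800: g = 0.27983, g' = -0.6969 → ψ = 0.7815
  ψ = 0.7815: g = 0.02936, g' = -0.6294 → ψ = 0.8282
  ψ = 0.8282: g = -0.00052, g' = -0.6529 → ψ = 0.8274
Converged at ψ = 0.8274.
Compositions from xᵢ = zᵢ/(1+ψ(Kᵢ−1)), yᵢ = Kᵢxᵢ:
  1: x = 0.0467, y = 0.1410
  2: x = 0.1222, y = 0.3361
  3: x = 0.1932, y = 0.2550
  4: x = 0.6379, y = 0.2679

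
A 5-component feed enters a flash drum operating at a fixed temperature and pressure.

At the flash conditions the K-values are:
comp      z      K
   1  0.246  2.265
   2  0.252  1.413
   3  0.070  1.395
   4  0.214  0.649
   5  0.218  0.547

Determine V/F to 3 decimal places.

V/F = 0.781

Newton–Raphson from V/F = 0.65:
  V/F = 0.650: g = 0.0375, g' = -0.286 → V/F = 0.781
Converged at V/F = 0.781.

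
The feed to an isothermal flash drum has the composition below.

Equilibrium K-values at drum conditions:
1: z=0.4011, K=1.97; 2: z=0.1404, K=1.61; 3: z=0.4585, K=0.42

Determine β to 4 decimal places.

Rachford–Rice: g(β) = Σ zᵢ(Kᵢ−1)/(1+β(Kᵢ−1)) = 0.
Check two-phase: ΣzᵢKᵢ = 1.2088 > 1 and Σzᵢ/Kᵢ = 1.3825 > 1, so g(0) = 0.2088 > 0 and g(1) = -0.3825 < 0.
Newton–Raphson from β = 0.5:
  β = 0.5000: g = -0.04692, g' = -0.5078 → β = 0.4076
  β = 0.4076: g = -0.00084, g' = -0.4919 → β = 0.4059
Converged at β = 0.4059.

β = 0.4059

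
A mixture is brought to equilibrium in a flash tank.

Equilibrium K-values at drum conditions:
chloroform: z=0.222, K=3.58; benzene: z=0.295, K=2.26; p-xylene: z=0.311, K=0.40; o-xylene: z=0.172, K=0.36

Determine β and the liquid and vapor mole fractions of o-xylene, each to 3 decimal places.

β = 0.560, x_o-xylene = 0.268, y_o-xylene = 0.096

Newton iteration, β⁰ = 0.36:
  β = 0.360: g = 0.1716, g' = -0.920 → β = 0.547
  β = 0.547: g = 0.0108, g' = -0.833 → β = 0.560
Converged at β = 0.560.
Compositions from xᵢ = zᵢ/(1+β(Kᵢ−1)), yᵢ = Kᵢxᵢ:
  chloroform: x = 0.091, y = 0.325
  benzene: x = 0.173, y = 0.391
  p-xylene: x = 0.468, y = 0.187
  o-xylene: x = 0.268, y = 0.096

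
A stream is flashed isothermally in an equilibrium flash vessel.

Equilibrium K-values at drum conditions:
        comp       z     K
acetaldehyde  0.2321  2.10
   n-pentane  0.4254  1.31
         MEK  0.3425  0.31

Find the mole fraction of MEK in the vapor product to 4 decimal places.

Material balance + equilibrium reduce to Σ zᵢ(Kᵢ−1)/(1+V/F(Kᵢ−1)) = 0.
g(0) = ΣzᵢKᵢ − 1 = 0.1509 and g(1) = 1 − Σzᵢ/Kᵢ = -0.5401, so a root lies in (0, 1).
Newton–Raphson from V/F = 0.49:
  V/F = 0.4900: g = -0.07666, g' = -0.5216 → V/F = 0.3430
  V/F = 0.3430: g = -0.00504, g' = -0.4613 → V/F = 0.3321
Converged at V/F = 0.3321.
Compositions from xᵢ = zᵢ/(1+V/F(Kᵢ−1)), yᵢ = Kᵢxᵢ:
  acetaldehyde: x = 0.1700, y = 0.3570
  n-pentane: x = 0.3857, y = 0.5053
  MEK: x = 0.4443, y = 0.1377

y_MEK = 0.1377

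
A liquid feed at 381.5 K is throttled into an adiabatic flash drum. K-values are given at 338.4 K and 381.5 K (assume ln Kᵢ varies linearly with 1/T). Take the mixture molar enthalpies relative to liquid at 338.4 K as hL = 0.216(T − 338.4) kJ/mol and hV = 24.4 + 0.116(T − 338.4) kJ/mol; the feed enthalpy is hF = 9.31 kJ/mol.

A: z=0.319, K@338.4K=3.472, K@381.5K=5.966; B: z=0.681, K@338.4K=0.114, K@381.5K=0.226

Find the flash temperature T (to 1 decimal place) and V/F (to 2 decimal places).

T = 361.2 K, V/F = 0.20

Adiabatic flash: solve Rachford–Rice at each trial T, then check hF = ψ·hV(T) + (1−ψ)·hL(T).
  T = 338.4 K: K = (3.472, 0.114), RR gives ψ = 0.085, H_out = 2.063 kJ/mol
  T = 381.5 K: K = (5.966, 0.226), RR gives ψ = 0.275, H_out = 14.835 kJ/mol
  T = 359.9 K: K = (4.623, 0.164), RR gives ψ = 0.193, H_out = 8.949 kJ/mol
  T = 370.7 K: K = (5.271, 0.193), RR gives ψ = 0.236, H_out = 11.972 kJ/mol
  T = 365.3 K: K = (4.941, 0.178), RR gives ψ = 0.215, H_out = 10.485 kJ/mol
  T = 362.6 K: K = (4.780, 0.171), RR gives ψ = 0.205, H_out = 9.724 kJ/mol
  T = 361.2 K: K = (4.698, 0.167), RR gives ψ = 0.199, H_out = 9.324 kJ/mol
Linear interpolation between T = 359.9 (H_out = 8.949) and T = 361.2 (H_out = 9.324) on hF = 9.31 gives T ≈ 361.2 K, at which ψ = 0.20.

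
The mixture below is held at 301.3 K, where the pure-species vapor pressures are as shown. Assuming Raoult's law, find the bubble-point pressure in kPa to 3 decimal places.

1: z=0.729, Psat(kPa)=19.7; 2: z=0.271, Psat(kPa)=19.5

Pbub = 19.646 kPa

At the bubble point ψ → 0, so ΣzᵢKᵢ = 1 with Kᵢ = Pᵢˢᵃᵗ/P ⇒ P = ΣzᵢPᵢˢᵃᵗ.
P = 0.729·19.7 + 0.271·19.5 = 19.646 kPa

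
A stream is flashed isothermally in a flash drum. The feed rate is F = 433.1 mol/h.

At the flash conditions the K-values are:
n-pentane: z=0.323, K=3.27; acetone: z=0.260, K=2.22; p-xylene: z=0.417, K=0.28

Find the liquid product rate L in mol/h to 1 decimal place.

Rachford–Rice: g(V/F) = Σ zᵢ(Kᵢ−1)/(1+V/F(Kᵢ−1)) = 0.
g(0) = ΣzᵢKᵢ − 1 = 0.750 and g(1) = 1 − Σzᵢ/Kᵢ = -0.705, so a root lies in (0, 1).
Iterate (Newton) starting at V/F = 0.47:
  V/F = 0.470: g = 0.1025, g' = -1.040 → V/F = 0.569
  V/F = 0.569: g = -0.0010, g' = -1.072 → V/F = 0.568
Converged at V/F = 0.568.
Then V = V/F·F = 0.5677·433.1 = 245.9 mol/h and L = F − V = 187.2 mol/h.

L = 187.2 mol/h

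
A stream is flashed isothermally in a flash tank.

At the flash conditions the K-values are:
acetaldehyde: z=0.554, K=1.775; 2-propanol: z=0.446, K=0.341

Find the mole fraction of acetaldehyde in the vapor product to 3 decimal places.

Rachford–Rice: g(V/F) = Σ zᵢ(Kᵢ−1)/(1+V/F(Kᵢ−1)) = 0.
Check two-phase: ΣzᵢKᵢ = 1.135 > 1 and Σzᵢ/Kᵢ = 1.620 > 1, so g(0) = 0.135 > 0 and g(1) = -0.620 < 0.
Newton–Raphson from V/F = 0.31:
  V/F = 0.310: g = -0.0232, g' = -0.522 → V/F = 0.266
  V/F = 0.266: g = -0.0002, g' = -0.513 → V/F = 0.265
Converged at V/F = 0.265.
Compositions from xᵢ = zᵢ/(1+V/F(Kᵢ−1)), yᵢ = Kᵢxᵢ:
  acetaldehyde: x = 0.460, y = 0.816
  2-propanol: x = 0.540, y = 0.184

y_acetaldehyde = 0.816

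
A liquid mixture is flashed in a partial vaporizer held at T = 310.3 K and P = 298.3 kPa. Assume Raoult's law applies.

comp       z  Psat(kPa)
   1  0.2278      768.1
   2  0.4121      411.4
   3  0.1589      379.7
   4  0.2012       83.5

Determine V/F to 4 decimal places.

V/F = 0.7608

Raoult's law: Kᵢ = Pᵢˢᵃᵗ/P = Pᵢˢᵃᵗ/298.3.
  K_1 = 768.1/298.3 = 2.574925, K_2 = 411.4/298.3 = 1.379149, K_3 = 379.7/298.3 = 1.272880, K_4 = 83.5/298.3 = 0.279920
Rachford–Rice: g(V/F) = Σ zᵢ(Kᵢ−1)/(1+V/F(Kᵢ−1)) = 0.
Feasibility: ΣzᵢKᵢ = 1.4135, Σzᵢ/Kᵢ = 1.2309 — both > 1, two phases present.
Newton iteration, V/F⁰ = 0.57:
  V/F = 0.5700: g = 0.10931, g' = -0.5060 → V/F = 0.7860
  V/F = 0.7860: g = -0.01745, g' = -0.7099 → V/F = 0.7615
  V/F = 0.7615: g = -0.00048, g' = -0.6720 → V/F = 0.7608
Converged at V/F = 0.7608.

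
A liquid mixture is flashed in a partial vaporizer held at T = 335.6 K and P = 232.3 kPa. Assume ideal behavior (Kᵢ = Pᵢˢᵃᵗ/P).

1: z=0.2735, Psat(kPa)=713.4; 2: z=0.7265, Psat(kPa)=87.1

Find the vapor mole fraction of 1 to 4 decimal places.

Raoult's law: Kᵢ = Pᵢˢᵃᵗ/P = Pᵢˢᵃᵗ/232.3.
  K_1 = 713.4/232.3 = 3.071029, K_2 = 87.1/232.3 = 0.374946
Rachford–Rice: g(V/F) = Σ zᵢ(Kᵢ−1)/(1+V/F(Kᵢ−1)) = 0.
Check two-phase: ΣzᵢKᵢ = 1.1123 > 1 and Σzᵢ/Kᵢ = 2.0267 > 1, so g(0) = 0.1123 > 0 and g(1) = -1.0267 < 0.
Binary case is linear: z₁(K₁−1)(1+V/F(K₂−1)) + z₂(K₂−1)(1+V/F(K₁−1)) = 0
⇒ V/F = [z₁(K₁−1)+z₂(K₂−1)] / [−(K₁−1)(K₂−1)] = 0.11232/1.29450 = 0.0868
Compositions from xᵢ = zᵢ/(1+V/F(Kᵢ−1)), yᵢ = Kᵢxᵢ:
  1: x = 0.2318, y = 0.7120
  2: x = 0.7682, y = 0.2880

y_1 = 0.7120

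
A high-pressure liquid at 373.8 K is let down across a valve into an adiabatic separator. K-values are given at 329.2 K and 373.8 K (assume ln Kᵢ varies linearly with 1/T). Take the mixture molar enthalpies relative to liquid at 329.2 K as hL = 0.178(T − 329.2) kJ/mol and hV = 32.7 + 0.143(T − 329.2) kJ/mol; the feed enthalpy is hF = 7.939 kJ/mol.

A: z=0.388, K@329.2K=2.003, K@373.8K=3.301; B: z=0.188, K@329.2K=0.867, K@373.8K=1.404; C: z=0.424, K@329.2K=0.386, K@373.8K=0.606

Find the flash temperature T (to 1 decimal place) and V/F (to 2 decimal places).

Adiabatic flash: solve Rachford–Rice at each trial T, then check hF = ψ·hV(T) + (1−ψ)·hL(T).
  T = 329.2 K: K = (2.003, 0.867, 0.386), RR gives ψ = 0.203, H_out = 6.654 kJ/mol
  T = 373.8 K: K = (3.301, 1.404, 0.606), RR gives ψ = 1.000, H_out = 39.078 kJ/mol
  T = 351.5 K: K = (2.612, 1.120, 0.491), RR gives ψ = 0.657, H_out = 24.950 kJ/mol
  T = 340.4 K: K = (2.299, 0.990, 0.437), RR gives ψ = 0.443, H_out = 16.313 kJ/mol
  T = 334.8 K: K = (2.148, 0.928, 0.411), RR gives ψ = 0.329, H_out = 11.677 kJ/mol
  T = 332.0 K: K = (2.075, 0.897, 0.399), RR gives ψ = 0.268, H_out = 9.226 kJ/mol
  T = 330.6 K: K = (2.039, 0.882, 0.392), RR gives ψ = 0.236, H_out = 7.957 kJ/mol
Linear interpolation between T = 329.2 (H_out = 6.654) and T = 330.6 (H_out = 7.957) on hF = 7.939 gives T ≈ 330.6 K, at which ψ = 0.24.

T = 330.6 K, V/F = 0.24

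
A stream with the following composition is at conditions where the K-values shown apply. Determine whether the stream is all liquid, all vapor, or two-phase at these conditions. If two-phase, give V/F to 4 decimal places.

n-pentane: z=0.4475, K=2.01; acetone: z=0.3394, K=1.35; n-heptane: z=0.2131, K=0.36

two-phase, V/F = 0.9085

ΣzᵢKᵢ = 1.4344; Σzᵢ/Kᵢ = 1.0660.
Both exceed 1, so a two-phase solution exists.
Rachford–Rice: g(ψ) = Σ zᵢ(Kᵢ−1)/(1+ψ(Kᵢ−1)) = 0.
Newton iteration, ψ⁰ = 0.5:
  ψ = 0.5000: g = 0.20085, g' = -0.4204 → ψ = 0.9777
  ψ = 0.9777: g = -0.04851, g' = -0.7618 → ψ = 0.9141
  ψ = 0.9141: g = -0.00363, g' = -0.6541 → ψ = 0.9085
Converged at ψ = 0.9085.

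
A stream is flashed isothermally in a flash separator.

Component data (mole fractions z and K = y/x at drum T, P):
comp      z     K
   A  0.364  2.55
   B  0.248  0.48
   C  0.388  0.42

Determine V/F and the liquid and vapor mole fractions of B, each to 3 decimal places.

Material balance + equilibrium reduce to Σ zᵢ(Kᵢ−1)/(1+V/F(Kᵢ−1)) = 0.
Feasibility: ΣzᵢKᵢ = 1.210, Σzᵢ/Kᵢ = 1.583 — both > 1, two phases present.
Newton iteration, V/F⁰ = 0.32:
  V/F = 0.320: g = -0.0539, g' = -0.684 → V/F = 0.241
  V/F = 0.241: g = 0.0016, g' = -0.727 → V/F = 0.243
Converged at V/F = 0.243.
Compositions from xᵢ = zᵢ/(1+V/F(Kᵢ−1)), yᵢ = Kᵢxᵢ:
  A: x = 0.264, y = 0.674
  B: x = 0.284, y = 0.136
  C: x = 0.452, y = 0.190

V/F = 0.243, x_B = 0.284, y_B = 0.136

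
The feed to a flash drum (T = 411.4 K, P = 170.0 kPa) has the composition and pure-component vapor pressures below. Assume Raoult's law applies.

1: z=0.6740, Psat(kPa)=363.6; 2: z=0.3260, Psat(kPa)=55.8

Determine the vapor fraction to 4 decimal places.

ψ = 0.7171

Raoult's law: Kᵢ = Pᵢˢᵃᵗ/P = Pᵢˢᵃᵗ/170.0.
  K_1 = 363.6/170.0 = 2.138824, K_2 = 55.8/170.0 = 0.328235
Rachford–Rice: g(ψ) = Σ zᵢ(Kᵢ−1)/(1+ψ(Kᵢ−1)) = 0.
Feasibility: ΣzᵢKᵢ = 1.5486, Σzᵢ/Kᵢ = 1.3083 — both > 1, two phases present.
Iterate (Newton) starting at ψ = 0.5:
  ψ = 0.5000: g = 0.15933, g' = -0.6884 → ψ = 0.7314
  ψ = 0.7314: g = -0.01178, g' = -0.8288 → ψ = 0.7172
  ψ = 0.7172: g = -0.00012, g' = -0.8127 → ψ = 0.7171
Converged at ψ = 0.7171.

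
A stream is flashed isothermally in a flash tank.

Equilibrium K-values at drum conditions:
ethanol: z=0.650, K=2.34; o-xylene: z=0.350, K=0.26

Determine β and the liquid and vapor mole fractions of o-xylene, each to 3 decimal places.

β = 0.617, x_o-xylene = 0.644, y_o-xylene = 0.168

Material balance + equilibrium reduce to Σ zᵢ(Kᵢ−1)/(1+β(Kᵢ−1)) = 0.
Feasibility: ΣzᵢKᵢ = 1.612, Σzᵢ/Kᵢ = 1.624 — both > 1, two phases present.
Binary case is linear: z₁(K₁−1)(1+β(K₂−1)) + z₂(K₂−1)(1+β(K₁−1)) = 0
⇒ β = [z₁(K₁−1)+z₂(K₂−1)] / [−(K₁−1)(K₂−1)] = 0.6120/0.9916 = 0.617
Compositions from xᵢ = zᵢ/(1+β(Kᵢ−1)), yᵢ = Kᵢxᵢ:
  ethanol: x = 0.356, y = 0.832
  o-xylene: x = 0.644, y = 0.168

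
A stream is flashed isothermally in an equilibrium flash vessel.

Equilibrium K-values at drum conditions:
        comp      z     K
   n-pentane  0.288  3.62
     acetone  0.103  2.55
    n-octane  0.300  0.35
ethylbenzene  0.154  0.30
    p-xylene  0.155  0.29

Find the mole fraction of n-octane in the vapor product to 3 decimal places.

Let ψ = V/F and solve Σ zᵢ(Kᵢ−1)/(1+ψ(Kᵢ−1)) = 0.
Feasibility: ΣzᵢKᵢ = 1.501, Σzᵢ/Kᵢ = 2.025 — both > 1, two phases present.
Newton–Raphson from ψ = 0.37:
  ψ = 0.370: g = -0.0669, g' = -1.111 → ψ = 0.310
  ψ = 0.310: g = 0.0015, g' = -1.165 → ψ = 0.311
Converged at ψ = 0.311.
Compositions from xᵢ = zᵢ/(1+ψ(Kᵢ−1)), yᵢ = Kᵢxᵢ:
  n-pentane: x = 0.159, y = 0.574
  acetone: x = 0.069, y = 0.177
  n-octane: x = 0.376, y = 0.132
  ethylbenzene: x = 0.197, y = 0.059
  p-xylene: x = 0.199, y = 0.058

y_n-octane = 0.132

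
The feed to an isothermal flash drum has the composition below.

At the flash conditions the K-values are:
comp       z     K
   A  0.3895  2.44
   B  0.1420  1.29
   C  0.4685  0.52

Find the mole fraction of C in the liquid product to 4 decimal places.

Material balance + equilibrium reduce to Σ zᵢ(Kᵢ−1)/(1+V/F(Kᵢ−1)) = 0.
Check two-phase: ΣzᵢKᵢ = 1.3772 > 1 and Σzᵢ/Kᵢ = 1.1707 > 1, so g(0) = 0.3772 > 0 and g(1) = -0.1707 < 0.
Iterate (Newton) starting at V/F = 0.5:
  V/F = 0.5000: g = 0.06616, g' = -0.4690 → V/F = 0.6411
  V/F = 0.6411: g = 0.00153, g' = -0.4521 → V/F = 0.6445
Converged at V/F = 0.6445.
Compositions from xᵢ = zᵢ/(1+V/F(Kᵢ−1)), yᵢ = Kᵢxᵢ:
  A: x = 0.2020, y = 0.4929
  B: x = 0.1196, y = 0.1543
  C: x = 0.6783, y = 0.3527

x_C = 0.6783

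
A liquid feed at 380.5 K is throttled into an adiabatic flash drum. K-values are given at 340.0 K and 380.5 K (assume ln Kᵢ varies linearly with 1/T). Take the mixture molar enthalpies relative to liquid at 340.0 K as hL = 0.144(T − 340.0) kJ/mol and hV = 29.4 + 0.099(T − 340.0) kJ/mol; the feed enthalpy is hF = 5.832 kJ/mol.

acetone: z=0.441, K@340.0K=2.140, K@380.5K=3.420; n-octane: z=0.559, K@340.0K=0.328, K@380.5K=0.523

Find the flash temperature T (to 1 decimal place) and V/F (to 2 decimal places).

T = 341.6 K, V/F = 0.19

Adiabatic flash: solve Rachford–Rice at each trial T, then check hF = ψ·hV(T) + (1−ψ)·hL(T).
  T = 340.0 K: K = (2.140, 0.328), RR gives ψ = 0.166, H_out = 4.877 kJ/mol
  T = 380.5 K: K = (3.420, 0.523), RR gives ψ = 0.694, H_out = 24.958 kJ/mol
  T = 360.2 K: K = (2.740, 0.419), RR gives ψ = 0.438, H_out = 15.394 kJ/mol
  T = 350.1 K: K = (2.430, 0.372), RR gives ψ = 0.312, H_out = 10.472 kJ/mol
  T = 345.1 K: K = (2.284, 0.350), RR gives ψ = 0.243, H_out = 7.824 kJ/mol
  T = 342.6 K: K = (2.213, 0.339), RR gives ψ = 0.206, H_out = 6.416 kJ/mol
  T = 341.3 K: K = (2.176, 0.334), RR gives ψ = 0.186, H_out = 5.657 kJ/mol
Linear interpolation between T = 341.3 (H_out = 5.657) and T = 342.6 (H_out = 6.416) on hF = 5.832 gives T ≈ 341.6 K, at which ψ = 0.19.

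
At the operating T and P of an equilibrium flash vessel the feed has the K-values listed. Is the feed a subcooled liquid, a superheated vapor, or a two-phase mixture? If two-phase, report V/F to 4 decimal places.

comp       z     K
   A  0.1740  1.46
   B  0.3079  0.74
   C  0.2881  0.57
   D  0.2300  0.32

ΣzᵢKᵢ = 0.7197; Σzᵢ/Kᵢ = 1.7594.
Since ΣzᵢKᵢ < 1 the mixture is below its bubble point — single liquid phase.

subcooled liquid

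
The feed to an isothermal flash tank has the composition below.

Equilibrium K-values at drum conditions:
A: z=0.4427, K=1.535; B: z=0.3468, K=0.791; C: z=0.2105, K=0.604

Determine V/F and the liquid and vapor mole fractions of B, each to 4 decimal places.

Material balance + equilibrium reduce to Σ zᵢ(Kᵢ−1)/(1+V/F(Kᵢ−1)) = 0.
Feasibility: ΣzᵢKᵢ = 1.0810, Σzᵢ/Kᵢ = 1.0753 — both > 1, two phases present.
Newton–Raphson from V/F = 0.32:
  V/F = 0.3200: g = 0.02909, g' = -0.1531 → V/F = 0.5101
  V/F = 0.5101: g = 0.00048, g' = -0.1490 → V/F = 0.5133
Converged at V/F = 0.5133.
Compositions from xᵢ = zᵢ/(1+V/F(Kᵢ−1)), yᵢ = Kᵢxᵢ:
  A: x = 0.3473, y = 0.5331
  B: x = 0.3885, y = 0.3073
  C: x = 0.2642, y = 0.1596

V/F = 0.5133, x_B = 0.3885, y_B = 0.3073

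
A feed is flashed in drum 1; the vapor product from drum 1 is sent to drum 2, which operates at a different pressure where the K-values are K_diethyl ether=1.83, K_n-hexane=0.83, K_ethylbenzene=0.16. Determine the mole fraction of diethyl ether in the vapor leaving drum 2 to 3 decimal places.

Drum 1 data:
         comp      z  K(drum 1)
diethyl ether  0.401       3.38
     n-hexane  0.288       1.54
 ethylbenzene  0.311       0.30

y_diethyl ether (drum 2) = 0.671

Drum 1:
Material balance + equilibrium reduce to Σ zᵢ(Kᵢ−1)/(1+ψ₁(Kᵢ−1)) = 0.
Check two-phase: ΣzᵢKᵢ = 1.892 > 1 and Σzᵢ/Kᵢ = 1.342 > 1, so g(0) = 0.892 > 0 and g(1) = -0.342 < 0.
Newton iteration, ψ₁⁰ = 0.57:
  ψ₁ = 0.570: g = 0.1617, g' = -0.880 → ψ₁ = 0.754
  ψ₁ = 0.754: g = -0.0087, g' = -1.016 → ψ₁ = 0.745
Converged at ψ₁ = 0.745.
Drum-1 compositions:
  diethyl ether: x = 0.145, y = 0.489
  n-hexane: x = 0.205, y = 0.316
  ethylbenzene: x = 0.650, y = 0.195
Drum-2 feed = drum-1 vapor: z₂ = (0.4887, 0.3163, 0.1950).
Drum 2:
Material balance + equilibrium reduce to Σ zᵢ(Kᵢ−1)/(1+ψ₂(Kᵢ−1)) = 0.
Feasibility: ΣzᵢKᵢ = 1.188, Σzᵢ/Kᵢ = 1.867 — both > 1, two phases present.
Newton iteration, ψ₂⁰ = 0.41:
  ψ₂ = 0.410: g = -0.0050, g' = -0.518 → ψ₂ = 0.400
Converged at ψ₂ = 0.400.
  diethyl ether: x = 0.367, y = 0.671
  n-hexane: x = 0.339, y = 0.282
  ethylbenzene: x = 0.294, y = 0.047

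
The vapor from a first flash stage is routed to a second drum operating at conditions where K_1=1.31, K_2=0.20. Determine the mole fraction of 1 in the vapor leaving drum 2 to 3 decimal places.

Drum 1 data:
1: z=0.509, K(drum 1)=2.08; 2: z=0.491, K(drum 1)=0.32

y_1 (drum 2) = 0.944

Drum 1:
Rachford–Rice: g(ψ₁) = Σ zᵢ(Kᵢ−1)/(1+ψ₁(Kᵢ−1)) = 0.
Feasibility: ΣzᵢKᵢ = 1.216, Σzᵢ/Kᵢ = 1.779 — both > 1, two phases present.
Newton–Raphson from ψ₁ = 0.39:
  ψ₁ = 0.390: g = -0.0676, g' = -0.714 → ψ₁ = 0.295
  ψ₁ = 0.295: g = -0.0010, g' = -0.697 → ψ₁ = 0.294
Converged at ψ₁ = 0.294.
Drum-1 compositions:
  1: x = 0.386, y = 0.804
  2: x = 0.614, y = 0.196
Drum-2 feed = drum-1 vapor: z₂ = (0.8036, 0.1964).
Drum 2:
Let ψ₂ = V/F and solve Σ zᵢ(Kᵢ−1)/(1+ψ₂(Kᵢ−1)) = 0.
g(0) = ΣzᵢKᵢ − 1 = 0.092 and g(1) = 1 − Σzᵢ/Kᵢ = -0.595, so a root lies in (0, 1).
Iterate (Newton) starting at ψ₂ = 0.61:
  ψ₂ = 0.610: g = -0.0973, g' = -0.534 → ψ₂ = 0.428
  ψ₂ = 0.428: g = -0.0189, g' = -0.351 → ψ₂ = 0.374
  ψ₂ = 0.374: g = -0.0009, g' = -0.318 → ψ₂ = 0.371
Converged at ψ₂ = 0.371.
  1: x = 0.721, y = 0.944
  2: x = 0.279, y = 0.056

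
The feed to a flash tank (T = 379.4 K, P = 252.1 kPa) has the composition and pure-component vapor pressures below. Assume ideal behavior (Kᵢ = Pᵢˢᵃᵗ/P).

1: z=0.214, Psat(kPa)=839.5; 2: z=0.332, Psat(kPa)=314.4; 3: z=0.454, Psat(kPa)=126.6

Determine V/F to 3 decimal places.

Raoult's law: Kᵢ = Pᵢˢᵃᵗ/P = Pᵢˢᵃᵗ/252.1.
  K_1 = 839.5/252.1 = 3.33003, K_2 = 314.4/252.1 = 1.24712, K_3 = 126.6/252.1 = 0.50218
Rachford–Rice: g(V/F) = Σ zᵢ(Kᵢ−1)/(1+V/F(Kᵢ−1)) = 0.
Feasibility: ΣzᵢKᵢ = 1.355, Σzᵢ/Kᵢ = 1.235 — both > 1, two phases present.
Newton–Raphson from V/F = 0.5:
  V/F = 0.500: g = 0.0024, g' = -0.463 → V/F = 0.505
Converged at V/F = 0.505.

V/F = 0.505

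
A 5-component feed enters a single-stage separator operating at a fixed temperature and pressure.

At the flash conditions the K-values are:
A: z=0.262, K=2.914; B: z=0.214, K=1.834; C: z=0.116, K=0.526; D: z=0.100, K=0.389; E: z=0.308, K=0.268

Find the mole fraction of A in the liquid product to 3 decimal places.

Newton iteration, ψ⁰ = 0.5:
  ψ = 0.500: g = -0.1335, g' = -0.857 → ψ = 0.344
  ψ = 0.344: g = -0.0036, g' = -0.831 → ψ = 0.340
Converged at ψ = 0.340.
Compositions from xᵢ = zᵢ/(1+ψ(Kᵢ−1)), yᵢ = Kᵢxᵢ:
  A: x = 0.159, y = 0.462
  B: x = 0.167, y = 0.306
  C: x = 0.138, y = 0.073
  D: x = 0.126, y = 0.049
  E: x = 0.410, y = 0.110

x_A = 0.159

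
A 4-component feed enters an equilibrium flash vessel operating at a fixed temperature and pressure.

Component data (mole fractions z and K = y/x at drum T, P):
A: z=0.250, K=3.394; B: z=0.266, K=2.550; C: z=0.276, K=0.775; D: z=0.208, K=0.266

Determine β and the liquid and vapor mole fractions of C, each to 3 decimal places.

β = 0.739, x_C = 0.331, y_C = 0.257

Material balance + equilibrium reduce to Σ zᵢ(Kᵢ−1)/(1+β(Kᵢ−1)) = 0.
g(0) = ΣzᵢKᵢ − 1 = 0.796 and g(1) = 1 − Σzᵢ/Kᵢ = -0.316, so a root lies in (0, 1).
Newton–Raphson from β = 0.52:
  β = 0.520: g = 0.1777, g' = -0.791 → β = 0.745
  β = 0.745: g = -0.0047, g' = -0.888 → β = 0.739
Converged at β = 0.739.
Compositions from xᵢ = zᵢ/(1+β(Kᵢ−1)), yᵢ = Kᵢxᵢ:
  A: x = 0.090, y = 0.306
  B: x = 0.124, y = 0.316
  C: x = 0.331, y = 0.257
  D: x = 0.455, y = 0.121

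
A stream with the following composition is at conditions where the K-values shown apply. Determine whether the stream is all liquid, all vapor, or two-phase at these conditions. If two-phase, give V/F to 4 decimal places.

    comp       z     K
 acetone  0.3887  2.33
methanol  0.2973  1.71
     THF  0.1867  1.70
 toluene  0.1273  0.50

all vapor

ΣzᵢKᵢ = 1.7951; Σzᵢ/Kᵢ = 0.7051.
Since Σzᵢ/Kᵢ < 1 the mixture is above its dew point — single vapor phase.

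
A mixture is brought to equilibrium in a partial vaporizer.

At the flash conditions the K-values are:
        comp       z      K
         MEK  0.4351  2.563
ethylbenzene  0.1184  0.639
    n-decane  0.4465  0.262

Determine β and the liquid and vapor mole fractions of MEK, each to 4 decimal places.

β = 0.2911, x_MEK = 0.2991, y_MEK = 0.7665

Material balance + equilibrium reduce to Σ zᵢ(Kᵢ−1)/(1+β(Kᵢ−1)) = 0.
Check two-phase: ΣzᵢKᵢ = 1.3078 > 1 and Σzᵢ/Kᵢ = 2.0592 > 1, so g(0) = 0.3078 > 0 and g(1) = -1.0592 < 0.
Iterate (Newton) starting at β = 0.5:
  β = 0.5000: g = -0.19264, g' = -0.9687 → β = 0.3011
  β = 0.3011: g = -0.00921, g' = -0.9129 → β = 0.2910
  β = 0.2910: g = 0.00001, g' = -0.9158 → β = 0.2911
Converged at β = 0.2911.
Compositions from xᵢ = zᵢ/(1+β(Kᵢ−1)), yᵢ = Kᵢxᵢ:
  MEK: x = 0.2991, y = 0.7665
  ethylbenzene: x = 0.1323, y = 0.0845
  n-decane: x = 0.5686, y = 0.1490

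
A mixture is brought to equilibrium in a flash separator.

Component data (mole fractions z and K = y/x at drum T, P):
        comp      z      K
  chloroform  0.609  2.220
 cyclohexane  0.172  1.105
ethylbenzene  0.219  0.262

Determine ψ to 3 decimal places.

Material balance + equilibrium reduce to Σ zᵢ(Kᵢ−1)/(1+ψ(Kᵢ−1)) = 0.
Check two-phase: ΣzᵢKᵢ = 1.599 > 1 and Σzᵢ/Kᵢ = 1.266 > 1, so g(0) = 0.599 > 0 and g(1) = -0.266 < 0.
Iterate (Newton) starting at ψ = 0.5:
  ψ = 0.500: g = 0.2225, g' = -0.651 → ψ = 0.842
  ψ = 0.842: g = -0.0436, g' = -1.054 → ψ = 0.800
  ψ = 0.800: g = -0.0023, g' = -0.946 → ψ = 0.798
Converged at ψ = 0.798.

ψ = 0.798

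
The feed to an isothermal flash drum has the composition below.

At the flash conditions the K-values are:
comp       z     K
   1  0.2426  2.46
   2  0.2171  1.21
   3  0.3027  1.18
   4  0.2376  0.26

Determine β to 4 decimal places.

Rachford–Rice: g(β) = Σ zᵢ(Kᵢ−1)/(1+β(Kᵢ−1)) = 0.
Check two-phase: ΣzᵢKᵢ = 1.2784 > 1 and Σzᵢ/Kᵢ = 1.4484 > 1, so g(0) = 0.2784 > 0 and g(1) = -0.4484 < 0.
Newton iteration, β⁰ = 0.5:
  β = 0.5000: g = 0.01690, g' = -0.5167 → β = 0.5327
  β = 0.5327: g = -0.00027, g' = -0.5341 → β = 0.5322
Converged at β = 0.5322.

β = 0.5322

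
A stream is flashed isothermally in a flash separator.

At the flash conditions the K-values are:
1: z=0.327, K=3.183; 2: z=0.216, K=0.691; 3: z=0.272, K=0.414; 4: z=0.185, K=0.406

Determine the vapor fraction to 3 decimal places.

ψ = 0.338

Rachford–Rice: g(ψ) = Σ zᵢ(Kᵢ−1)/(1+ψ(Kᵢ−1)) = 0.
Feasibility: ΣzᵢKᵢ = 1.378, Σzᵢ/Kᵢ = 1.528 — both > 1, two phases present.
Iterate (Newton) starting at ψ = 0.5:
  ψ = 0.500: g = -0.1194, g' = -0.704 → ψ = 0.330
  ψ = 0.330: g = 0.0060, g' = -0.796 → ψ = 0.338
Converged at ψ = 0.338.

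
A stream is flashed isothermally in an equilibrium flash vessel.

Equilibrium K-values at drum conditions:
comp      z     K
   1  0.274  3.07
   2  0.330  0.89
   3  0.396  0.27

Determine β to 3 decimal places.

Let β = V/F and solve Σ zᵢ(Kᵢ−1)/(1+β(Kᵢ−1)) = 0.
g(0) = ΣzᵢKᵢ − 1 = 0.242 and g(1) = 1 − Σzᵢ/Kᵢ = -0.927, so a root lies in (0, 1).
Newton iteration, β⁰ = 0.5:
  β = 0.500: g = -0.2149, g' = -0.811 → β = 0.235
  β = 0.235: g = -0.0047, g' = -0.843 → β = 0.229
  β = 0.229: g = 0.0000, g' = -0.848 → β = 0.230
Converged at β = 0.230.

β = 0.230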